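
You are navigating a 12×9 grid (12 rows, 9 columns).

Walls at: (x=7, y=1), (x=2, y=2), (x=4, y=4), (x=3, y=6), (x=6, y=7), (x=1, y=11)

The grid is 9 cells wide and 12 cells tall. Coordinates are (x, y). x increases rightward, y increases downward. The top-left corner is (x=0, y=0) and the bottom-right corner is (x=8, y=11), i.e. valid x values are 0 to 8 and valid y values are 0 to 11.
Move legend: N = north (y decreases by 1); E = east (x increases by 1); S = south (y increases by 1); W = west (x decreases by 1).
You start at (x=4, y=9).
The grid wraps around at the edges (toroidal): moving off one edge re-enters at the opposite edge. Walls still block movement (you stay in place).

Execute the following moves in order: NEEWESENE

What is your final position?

Start: (x=4, y=9)
  N (north): (x=4, y=9) -> (x=4, y=8)
  E (east): (x=4, y=8) -> (x=5, y=8)
  E (east): (x=5, y=8) -> (x=6, y=8)
  W (west): (x=6, y=8) -> (x=5, y=8)
  E (east): (x=5, y=8) -> (x=6, y=8)
  S (south): (x=6, y=8) -> (x=6, y=9)
  E (east): (x=6, y=9) -> (x=7, y=9)
  N (north): (x=7, y=9) -> (x=7, y=8)
  E (east): (x=7, y=8) -> (x=8, y=8)
Final: (x=8, y=8)

Answer: Final position: (x=8, y=8)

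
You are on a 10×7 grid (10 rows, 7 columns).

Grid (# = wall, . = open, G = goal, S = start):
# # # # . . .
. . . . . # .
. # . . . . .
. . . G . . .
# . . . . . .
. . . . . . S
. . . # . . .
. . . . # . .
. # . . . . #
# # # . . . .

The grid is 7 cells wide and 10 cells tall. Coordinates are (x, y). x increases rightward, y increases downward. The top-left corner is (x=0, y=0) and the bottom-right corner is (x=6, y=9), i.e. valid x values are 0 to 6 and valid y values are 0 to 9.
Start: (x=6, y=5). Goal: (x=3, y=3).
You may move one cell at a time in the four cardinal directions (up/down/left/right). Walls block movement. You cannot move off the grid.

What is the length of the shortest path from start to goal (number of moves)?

BFS from (x=6, y=5) until reaching (x=3, y=3):
  Distance 0: (x=6, y=5)
  Distance 1: (x=6, y=4), (x=5, y=5), (x=6, y=6)
  Distance 2: (x=6, y=3), (x=5, y=4), (x=4, y=5), (x=5, y=6), (x=6, y=7)
  Distance 3: (x=6, y=2), (x=5, y=3), (x=4, y=4), (x=3, y=5), (x=4, y=6), (x=5, y=7)
  Distance 4: (x=6, y=1), (x=5, y=2), (x=4, y=3), (x=3, y=4), (x=2, y=5), (x=5, y=8)
  Distance 5: (x=6, y=0), (x=4, y=2), (x=3, y=3), (x=2, y=4), (x=1, y=5), (x=2, y=6), (x=4, y=8), (x=5, y=9)  <- goal reached here
One shortest path (5 moves): (x=6, y=5) -> (x=5, y=5) -> (x=4, y=5) -> (x=3, y=5) -> (x=3, y=4) -> (x=3, y=3)

Answer: Shortest path length: 5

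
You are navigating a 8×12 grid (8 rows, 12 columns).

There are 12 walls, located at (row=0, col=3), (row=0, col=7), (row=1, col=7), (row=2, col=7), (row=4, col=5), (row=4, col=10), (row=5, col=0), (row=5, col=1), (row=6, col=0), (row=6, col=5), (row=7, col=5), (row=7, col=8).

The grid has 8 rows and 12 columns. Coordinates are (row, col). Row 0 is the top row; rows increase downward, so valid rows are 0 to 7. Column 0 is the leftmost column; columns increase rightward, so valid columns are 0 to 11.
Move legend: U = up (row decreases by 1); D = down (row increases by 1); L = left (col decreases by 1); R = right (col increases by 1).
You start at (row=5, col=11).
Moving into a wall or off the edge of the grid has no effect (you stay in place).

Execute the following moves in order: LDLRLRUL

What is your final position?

Answer: Final position: (row=5, col=9)

Derivation:
Start: (row=5, col=11)
  L (left): (row=5, col=11) -> (row=5, col=10)
  D (down): (row=5, col=10) -> (row=6, col=10)
  L (left): (row=6, col=10) -> (row=6, col=9)
  R (right): (row=6, col=9) -> (row=6, col=10)
  L (left): (row=6, col=10) -> (row=6, col=9)
  R (right): (row=6, col=9) -> (row=6, col=10)
  U (up): (row=6, col=10) -> (row=5, col=10)
  L (left): (row=5, col=10) -> (row=5, col=9)
Final: (row=5, col=9)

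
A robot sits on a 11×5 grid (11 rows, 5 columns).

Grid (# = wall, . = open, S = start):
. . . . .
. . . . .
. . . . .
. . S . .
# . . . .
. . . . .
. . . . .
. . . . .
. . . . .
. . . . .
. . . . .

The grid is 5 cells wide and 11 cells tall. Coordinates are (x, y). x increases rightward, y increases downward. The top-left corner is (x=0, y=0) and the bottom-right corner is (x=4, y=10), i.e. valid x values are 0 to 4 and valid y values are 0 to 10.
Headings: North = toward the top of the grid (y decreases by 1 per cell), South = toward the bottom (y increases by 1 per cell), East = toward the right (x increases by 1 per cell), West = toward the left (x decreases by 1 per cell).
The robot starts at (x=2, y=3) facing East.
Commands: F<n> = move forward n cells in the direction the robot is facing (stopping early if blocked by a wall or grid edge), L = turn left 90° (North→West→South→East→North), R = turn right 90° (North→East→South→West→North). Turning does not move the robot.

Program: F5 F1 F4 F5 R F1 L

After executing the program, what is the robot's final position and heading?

Answer: Final position: (x=4, y=4), facing East

Derivation:
Start: (x=2, y=3), facing East
  F5: move forward 2/5 (blocked), now at (x=4, y=3)
  F1: move forward 0/1 (blocked), now at (x=4, y=3)
  F4: move forward 0/4 (blocked), now at (x=4, y=3)
  F5: move forward 0/5 (blocked), now at (x=4, y=3)
  R: turn right, now facing South
  F1: move forward 1, now at (x=4, y=4)
  L: turn left, now facing East
Final: (x=4, y=4), facing East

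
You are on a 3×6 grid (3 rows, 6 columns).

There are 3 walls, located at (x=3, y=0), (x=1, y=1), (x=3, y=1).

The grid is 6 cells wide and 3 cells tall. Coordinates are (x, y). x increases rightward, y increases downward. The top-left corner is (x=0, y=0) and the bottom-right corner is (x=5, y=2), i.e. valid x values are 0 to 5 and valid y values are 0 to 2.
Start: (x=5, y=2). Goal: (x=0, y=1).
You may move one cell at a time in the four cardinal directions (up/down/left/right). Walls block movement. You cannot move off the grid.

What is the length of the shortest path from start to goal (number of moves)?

BFS from (x=5, y=2) until reaching (x=0, y=1):
  Distance 0: (x=5, y=2)
  Distance 1: (x=5, y=1), (x=4, y=2)
  Distance 2: (x=5, y=0), (x=4, y=1), (x=3, y=2)
  Distance 3: (x=4, y=0), (x=2, y=2)
  Distance 4: (x=2, y=1), (x=1, y=2)
  Distance 5: (x=2, y=0), (x=0, y=2)
  Distance 6: (x=1, y=0), (x=0, y=1)  <- goal reached here
One shortest path (6 moves): (x=5, y=2) -> (x=4, y=2) -> (x=3, y=2) -> (x=2, y=2) -> (x=1, y=2) -> (x=0, y=2) -> (x=0, y=1)

Answer: Shortest path length: 6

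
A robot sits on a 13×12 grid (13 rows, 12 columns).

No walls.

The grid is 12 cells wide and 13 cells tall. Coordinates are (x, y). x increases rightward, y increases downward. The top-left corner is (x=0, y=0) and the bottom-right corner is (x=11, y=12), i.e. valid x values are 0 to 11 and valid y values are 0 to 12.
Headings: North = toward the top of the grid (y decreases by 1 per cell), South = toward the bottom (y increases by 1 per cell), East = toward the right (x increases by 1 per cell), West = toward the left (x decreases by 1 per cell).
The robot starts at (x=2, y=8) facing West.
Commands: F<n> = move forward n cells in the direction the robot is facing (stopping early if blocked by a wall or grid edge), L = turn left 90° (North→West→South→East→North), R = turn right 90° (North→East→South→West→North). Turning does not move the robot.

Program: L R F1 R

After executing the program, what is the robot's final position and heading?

Answer: Final position: (x=1, y=8), facing North

Derivation:
Start: (x=2, y=8), facing West
  L: turn left, now facing South
  R: turn right, now facing West
  F1: move forward 1, now at (x=1, y=8)
  R: turn right, now facing North
Final: (x=1, y=8), facing North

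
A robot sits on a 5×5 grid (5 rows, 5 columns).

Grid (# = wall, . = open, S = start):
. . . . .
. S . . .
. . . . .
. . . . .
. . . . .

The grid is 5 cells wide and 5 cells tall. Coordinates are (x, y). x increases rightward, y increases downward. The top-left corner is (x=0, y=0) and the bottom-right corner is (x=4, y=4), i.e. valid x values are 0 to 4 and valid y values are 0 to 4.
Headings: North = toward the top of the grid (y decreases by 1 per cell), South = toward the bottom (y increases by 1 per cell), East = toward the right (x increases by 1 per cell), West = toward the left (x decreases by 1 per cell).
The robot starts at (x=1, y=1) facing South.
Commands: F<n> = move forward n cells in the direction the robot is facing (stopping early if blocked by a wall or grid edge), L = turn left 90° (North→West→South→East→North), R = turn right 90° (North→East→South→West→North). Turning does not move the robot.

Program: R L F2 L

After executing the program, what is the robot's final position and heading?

Answer: Final position: (x=1, y=3), facing East

Derivation:
Start: (x=1, y=1), facing South
  R: turn right, now facing West
  L: turn left, now facing South
  F2: move forward 2, now at (x=1, y=3)
  L: turn left, now facing East
Final: (x=1, y=3), facing East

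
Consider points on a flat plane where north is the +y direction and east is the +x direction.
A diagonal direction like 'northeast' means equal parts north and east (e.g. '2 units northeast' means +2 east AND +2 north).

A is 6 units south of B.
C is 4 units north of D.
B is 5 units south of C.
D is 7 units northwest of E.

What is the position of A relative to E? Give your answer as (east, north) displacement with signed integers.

Answer: A is at (east=-7, north=0) relative to E.

Derivation:
Place E at the origin (east=0, north=0).
  D is 7 units northwest of E: delta (east=-7, north=+7); D at (east=-7, north=7).
  C is 4 units north of D: delta (east=+0, north=+4); C at (east=-7, north=11).
  B is 5 units south of C: delta (east=+0, north=-5); B at (east=-7, north=6).
  A is 6 units south of B: delta (east=+0, north=-6); A at (east=-7, north=0).
Therefore A relative to E: (east=-7, north=0).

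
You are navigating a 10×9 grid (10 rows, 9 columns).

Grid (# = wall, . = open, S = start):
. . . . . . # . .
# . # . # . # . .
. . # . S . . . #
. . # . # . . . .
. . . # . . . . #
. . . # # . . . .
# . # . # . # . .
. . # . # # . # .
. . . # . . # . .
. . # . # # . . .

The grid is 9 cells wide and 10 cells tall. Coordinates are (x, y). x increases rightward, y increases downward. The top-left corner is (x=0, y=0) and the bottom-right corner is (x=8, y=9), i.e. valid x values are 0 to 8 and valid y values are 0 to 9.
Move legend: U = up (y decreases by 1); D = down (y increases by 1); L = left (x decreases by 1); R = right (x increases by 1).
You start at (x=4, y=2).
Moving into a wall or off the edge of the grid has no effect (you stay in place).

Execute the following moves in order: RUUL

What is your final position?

Answer: Final position: (x=4, y=0)

Derivation:
Start: (x=4, y=2)
  R (right): (x=4, y=2) -> (x=5, y=2)
  U (up): (x=5, y=2) -> (x=5, y=1)
  U (up): (x=5, y=1) -> (x=5, y=0)
  L (left): (x=5, y=0) -> (x=4, y=0)
Final: (x=4, y=0)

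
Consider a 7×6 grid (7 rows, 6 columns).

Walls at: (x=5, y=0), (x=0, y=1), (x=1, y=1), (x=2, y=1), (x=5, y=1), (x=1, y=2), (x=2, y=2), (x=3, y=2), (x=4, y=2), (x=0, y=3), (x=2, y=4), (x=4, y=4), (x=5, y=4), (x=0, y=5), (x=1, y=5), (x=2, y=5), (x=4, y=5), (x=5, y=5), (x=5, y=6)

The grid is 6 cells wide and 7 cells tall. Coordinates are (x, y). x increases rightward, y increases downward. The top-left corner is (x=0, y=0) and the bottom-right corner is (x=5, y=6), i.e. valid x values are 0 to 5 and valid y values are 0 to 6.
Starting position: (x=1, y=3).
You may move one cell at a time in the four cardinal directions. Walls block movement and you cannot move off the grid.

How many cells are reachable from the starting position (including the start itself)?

Answer: Reachable cells: 15

Derivation:
BFS flood-fill from (x=1, y=3):
  Distance 0: (x=1, y=3)
  Distance 1: (x=2, y=3), (x=1, y=4)
  Distance 2: (x=3, y=3), (x=0, y=4)
  Distance 3: (x=4, y=3), (x=3, y=4)
  Distance 4: (x=5, y=3), (x=3, y=5)
  Distance 5: (x=5, y=2), (x=3, y=6)
  Distance 6: (x=2, y=6), (x=4, y=6)
  Distance 7: (x=1, y=6)
  Distance 8: (x=0, y=6)
Total reachable: 15 (grid has 23 open cells total)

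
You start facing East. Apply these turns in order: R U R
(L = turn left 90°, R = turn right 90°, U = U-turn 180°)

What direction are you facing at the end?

Answer: Final heading: East

Derivation:
Start: East
  R (right (90° clockwise)) -> South
  U (U-turn (180°)) -> North
  R (right (90° clockwise)) -> East
Final: East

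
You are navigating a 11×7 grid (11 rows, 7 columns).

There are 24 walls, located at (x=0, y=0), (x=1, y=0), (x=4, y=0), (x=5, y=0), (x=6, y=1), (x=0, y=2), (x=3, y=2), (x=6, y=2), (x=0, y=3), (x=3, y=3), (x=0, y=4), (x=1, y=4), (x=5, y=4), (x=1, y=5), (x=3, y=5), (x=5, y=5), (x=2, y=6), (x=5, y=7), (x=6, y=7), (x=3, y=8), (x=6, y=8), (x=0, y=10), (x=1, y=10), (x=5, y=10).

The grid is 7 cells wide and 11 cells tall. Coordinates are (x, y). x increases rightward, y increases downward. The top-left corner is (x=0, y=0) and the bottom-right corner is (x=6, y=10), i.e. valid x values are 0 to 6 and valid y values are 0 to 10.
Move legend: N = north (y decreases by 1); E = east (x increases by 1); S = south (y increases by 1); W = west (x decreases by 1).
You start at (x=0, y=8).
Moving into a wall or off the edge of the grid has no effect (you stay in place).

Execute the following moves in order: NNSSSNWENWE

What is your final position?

Answer: Final position: (x=1, y=7)

Derivation:
Start: (x=0, y=8)
  N (north): (x=0, y=8) -> (x=0, y=7)
  N (north): (x=0, y=7) -> (x=0, y=6)
  S (south): (x=0, y=6) -> (x=0, y=7)
  S (south): (x=0, y=7) -> (x=0, y=8)
  S (south): (x=0, y=8) -> (x=0, y=9)
  N (north): (x=0, y=9) -> (x=0, y=8)
  W (west): blocked, stay at (x=0, y=8)
  E (east): (x=0, y=8) -> (x=1, y=8)
  N (north): (x=1, y=8) -> (x=1, y=7)
  W (west): (x=1, y=7) -> (x=0, y=7)
  E (east): (x=0, y=7) -> (x=1, y=7)
Final: (x=1, y=7)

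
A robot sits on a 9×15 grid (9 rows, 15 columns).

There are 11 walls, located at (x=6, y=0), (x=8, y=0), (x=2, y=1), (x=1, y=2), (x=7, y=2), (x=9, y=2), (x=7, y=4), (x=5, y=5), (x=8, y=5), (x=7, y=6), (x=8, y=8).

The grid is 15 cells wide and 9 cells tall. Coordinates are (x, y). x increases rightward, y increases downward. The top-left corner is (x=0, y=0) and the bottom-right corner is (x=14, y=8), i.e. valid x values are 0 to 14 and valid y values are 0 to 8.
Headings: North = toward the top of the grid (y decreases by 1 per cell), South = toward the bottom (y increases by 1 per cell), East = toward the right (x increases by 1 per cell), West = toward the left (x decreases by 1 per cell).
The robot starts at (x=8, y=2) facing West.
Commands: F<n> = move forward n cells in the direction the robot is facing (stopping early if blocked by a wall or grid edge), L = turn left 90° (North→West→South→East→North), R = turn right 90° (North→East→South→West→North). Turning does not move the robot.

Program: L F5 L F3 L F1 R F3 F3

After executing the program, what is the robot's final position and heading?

Answer: Final position: (x=14, y=3), facing East

Derivation:
Start: (x=8, y=2), facing West
  L: turn left, now facing South
  F5: move forward 2/5 (blocked), now at (x=8, y=4)
  L: turn left, now facing East
  F3: move forward 3, now at (x=11, y=4)
  L: turn left, now facing North
  F1: move forward 1, now at (x=11, y=3)
  R: turn right, now facing East
  F3: move forward 3, now at (x=14, y=3)
  F3: move forward 0/3 (blocked), now at (x=14, y=3)
Final: (x=14, y=3), facing East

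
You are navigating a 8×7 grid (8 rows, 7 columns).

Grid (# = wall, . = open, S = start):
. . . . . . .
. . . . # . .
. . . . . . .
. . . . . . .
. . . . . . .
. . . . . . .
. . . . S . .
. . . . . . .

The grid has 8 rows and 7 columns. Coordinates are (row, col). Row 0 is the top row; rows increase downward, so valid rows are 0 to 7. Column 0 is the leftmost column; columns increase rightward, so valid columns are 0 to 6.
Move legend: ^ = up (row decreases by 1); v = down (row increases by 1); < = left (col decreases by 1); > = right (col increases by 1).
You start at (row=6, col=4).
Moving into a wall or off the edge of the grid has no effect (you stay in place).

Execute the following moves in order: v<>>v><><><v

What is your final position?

Start: (row=6, col=4)
  v (down): (row=6, col=4) -> (row=7, col=4)
  < (left): (row=7, col=4) -> (row=7, col=3)
  > (right): (row=7, col=3) -> (row=7, col=4)
  > (right): (row=7, col=4) -> (row=7, col=5)
  v (down): blocked, stay at (row=7, col=5)
  > (right): (row=7, col=5) -> (row=7, col=6)
  < (left): (row=7, col=6) -> (row=7, col=5)
  > (right): (row=7, col=5) -> (row=7, col=6)
  < (left): (row=7, col=6) -> (row=7, col=5)
  > (right): (row=7, col=5) -> (row=7, col=6)
  < (left): (row=7, col=6) -> (row=7, col=5)
  v (down): blocked, stay at (row=7, col=5)
Final: (row=7, col=5)

Answer: Final position: (row=7, col=5)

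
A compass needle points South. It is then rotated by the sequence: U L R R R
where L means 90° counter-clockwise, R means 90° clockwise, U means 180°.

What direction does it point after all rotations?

Answer: Final heading: South

Derivation:
Start: South
  U (U-turn (180°)) -> North
  L (left (90° counter-clockwise)) -> West
  R (right (90° clockwise)) -> North
  R (right (90° clockwise)) -> East
  R (right (90° clockwise)) -> South
Final: South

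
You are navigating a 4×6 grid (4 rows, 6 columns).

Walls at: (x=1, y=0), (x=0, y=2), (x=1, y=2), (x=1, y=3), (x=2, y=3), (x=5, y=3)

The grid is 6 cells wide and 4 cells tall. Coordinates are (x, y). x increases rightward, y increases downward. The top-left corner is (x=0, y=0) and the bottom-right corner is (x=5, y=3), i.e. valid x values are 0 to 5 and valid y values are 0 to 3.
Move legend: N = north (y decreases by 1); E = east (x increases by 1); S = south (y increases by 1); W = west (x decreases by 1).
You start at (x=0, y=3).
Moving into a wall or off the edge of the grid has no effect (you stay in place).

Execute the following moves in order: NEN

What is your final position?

Start: (x=0, y=3)
  N (north): blocked, stay at (x=0, y=3)
  E (east): blocked, stay at (x=0, y=3)
  N (north): blocked, stay at (x=0, y=3)
Final: (x=0, y=3)

Answer: Final position: (x=0, y=3)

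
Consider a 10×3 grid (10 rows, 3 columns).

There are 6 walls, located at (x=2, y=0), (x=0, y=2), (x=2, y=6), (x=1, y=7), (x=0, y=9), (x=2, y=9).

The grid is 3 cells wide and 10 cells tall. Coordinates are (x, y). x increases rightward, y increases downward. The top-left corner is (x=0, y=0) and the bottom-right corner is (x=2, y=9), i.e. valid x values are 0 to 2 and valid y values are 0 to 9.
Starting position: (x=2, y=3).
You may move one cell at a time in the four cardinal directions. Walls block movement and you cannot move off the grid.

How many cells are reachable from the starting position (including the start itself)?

Answer: Reachable cells: 24

Derivation:
BFS flood-fill from (x=2, y=3):
  Distance 0: (x=2, y=3)
  Distance 1: (x=2, y=2), (x=1, y=3), (x=2, y=4)
  Distance 2: (x=2, y=1), (x=1, y=2), (x=0, y=3), (x=1, y=4), (x=2, y=5)
  Distance 3: (x=1, y=1), (x=0, y=4), (x=1, y=5)
  Distance 4: (x=1, y=0), (x=0, y=1), (x=0, y=5), (x=1, y=6)
  Distance 5: (x=0, y=0), (x=0, y=6)
  Distance 6: (x=0, y=7)
  Distance 7: (x=0, y=8)
  Distance 8: (x=1, y=8)
  Distance 9: (x=2, y=8), (x=1, y=9)
  Distance 10: (x=2, y=7)
Total reachable: 24 (grid has 24 open cells total)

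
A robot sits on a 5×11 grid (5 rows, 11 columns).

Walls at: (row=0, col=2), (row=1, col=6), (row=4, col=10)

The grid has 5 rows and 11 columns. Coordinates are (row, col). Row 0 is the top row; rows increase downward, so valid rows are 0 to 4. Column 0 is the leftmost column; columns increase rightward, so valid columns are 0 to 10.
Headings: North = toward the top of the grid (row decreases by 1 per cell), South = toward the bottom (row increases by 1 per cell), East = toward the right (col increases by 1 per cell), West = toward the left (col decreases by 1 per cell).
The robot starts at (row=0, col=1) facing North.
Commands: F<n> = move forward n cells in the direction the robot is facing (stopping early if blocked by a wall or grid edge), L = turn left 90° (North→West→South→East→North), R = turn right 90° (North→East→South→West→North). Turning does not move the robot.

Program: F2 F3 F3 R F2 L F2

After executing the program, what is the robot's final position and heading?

Start: (row=0, col=1), facing North
  F2: move forward 0/2 (blocked), now at (row=0, col=1)
  F3: move forward 0/3 (blocked), now at (row=0, col=1)
  F3: move forward 0/3 (blocked), now at (row=0, col=1)
  R: turn right, now facing East
  F2: move forward 0/2 (blocked), now at (row=0, col=1)
  L: turn left, now facing North
  F2: move forward 0/2 (blocked), now at (row=0, col=1)
Final: (row=0, col=1), facing North

Answer: Final position: (row=0, col=1), facing North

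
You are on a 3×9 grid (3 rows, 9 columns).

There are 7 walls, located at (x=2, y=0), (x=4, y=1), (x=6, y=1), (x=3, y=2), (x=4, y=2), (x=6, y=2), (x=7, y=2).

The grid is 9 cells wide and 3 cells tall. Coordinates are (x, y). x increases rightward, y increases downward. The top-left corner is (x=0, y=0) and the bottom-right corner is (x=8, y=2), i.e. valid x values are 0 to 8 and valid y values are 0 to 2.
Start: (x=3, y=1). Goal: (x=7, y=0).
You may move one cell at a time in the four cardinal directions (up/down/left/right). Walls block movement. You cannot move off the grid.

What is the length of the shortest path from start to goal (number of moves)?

Answer: Shortest path length: 5

Derivation:
BFS from (x=3, y=1) until reaching (x=7, y=0):
  Distance 0: (x=3, y=1)
  Distance 1: (x=3, y=0), (x=2, y=1)
  Distance 2: (x=4, y=0), (x=1, y=1), (x=2, y=2)
  Distance 3: (x=1, y=0), (x=5, y=0), (x=0, y=1), (x=1, y=2)
  Distance 4: (x=0, y=0), (x=6, y=0), (x=5, y=1), (x=0, y=2)
  Distance 5: (x=7, y=0), (x=5, y=2)  <- goal reached here
One shortest path (5 moves): (x=3, y=1) -> (x=3, y=0) -> (x=4, y=0) -> (x=5, y=0) -> (x=6, y=0) -> (x=7, y=0)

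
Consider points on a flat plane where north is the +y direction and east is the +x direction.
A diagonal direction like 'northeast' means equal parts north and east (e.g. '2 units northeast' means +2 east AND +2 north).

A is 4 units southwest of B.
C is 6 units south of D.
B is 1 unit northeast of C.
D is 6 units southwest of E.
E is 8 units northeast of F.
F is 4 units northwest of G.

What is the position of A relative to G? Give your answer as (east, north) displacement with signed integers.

Place G at the origin (east=0, north=0).
  F is 4 units northwest of G: delta (east=-4, north=+4); F at (east=-4, north=4).
  E is 8 units northeast of F: delta (east=+8, north=+8); E at (east=4, north=12).
  D is 6 units southwest of E: delta (east=-6, north=-6); D at (east=-2, north=6).
  C is 6 units south of D: delta (east=+0, north=-6); C at (east=-2, north=0).
  B is 1 unit northeast of C: delta (east=+1, north=+1); B at (east=-1, north=1).
  A is 4 units southwest of B: delta (east=-4, north=-4); A at (east=-5, north=-3).
Therefore A relative to G: (east=-5, north=-3).

Answer: A is at (east=-5, north=-3) relative to G.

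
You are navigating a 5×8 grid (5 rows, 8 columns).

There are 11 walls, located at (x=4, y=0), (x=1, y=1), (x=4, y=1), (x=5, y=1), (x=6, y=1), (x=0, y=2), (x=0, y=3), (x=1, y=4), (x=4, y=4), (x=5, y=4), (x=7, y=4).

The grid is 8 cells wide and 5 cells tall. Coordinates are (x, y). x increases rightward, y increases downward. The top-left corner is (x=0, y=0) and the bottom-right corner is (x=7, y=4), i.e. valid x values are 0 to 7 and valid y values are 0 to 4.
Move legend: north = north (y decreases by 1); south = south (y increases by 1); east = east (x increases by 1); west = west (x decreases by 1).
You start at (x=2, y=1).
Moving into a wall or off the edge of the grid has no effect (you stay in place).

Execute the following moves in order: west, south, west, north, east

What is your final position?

Start: (x=2, y=1)
  west (west): blocked, stay at (x=2, y=1)
  south (south): (x=2, y=1) -> (x=2, y=2)
  west (west): (x=2, y=2) -> (x=1, y=2)
  north (north): blocked, stay at (x=1, y=2)
  east (east): (x=1, y=2) -> (x=2, y=2)
Final: (x=2, y=2)

Answer: Final position: (x=2, y=2)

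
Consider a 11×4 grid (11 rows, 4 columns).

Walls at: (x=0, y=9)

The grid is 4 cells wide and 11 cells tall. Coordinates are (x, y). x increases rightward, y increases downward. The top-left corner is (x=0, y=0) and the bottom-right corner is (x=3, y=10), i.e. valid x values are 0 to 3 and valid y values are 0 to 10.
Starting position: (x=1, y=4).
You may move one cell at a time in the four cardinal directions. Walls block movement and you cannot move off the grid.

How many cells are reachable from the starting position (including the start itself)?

Answer: Reachable cells: 43

Derivation:
BFS flood-fill from (x=1, y=4):
  Distance 0: (x=1, y=4)
  Distance 1: (x=1, y=3), (x=0, y=4), (x=2, y=4), (x=1, y=5)
  Distance 2: (x=1, y=2), (x=0, y=3), (x=2, y=3), (x=3, y=4), (x=0, y=5), (x=2, y=5), (x=1, y=6)
  Distance 3: (x=1, y=1), (x=0, y=2), (x=2, y=2), (x=3, y=3), (x=3, y=5), (x=0, y=6), (x=2, y=6), (x=1, y=7)
  Distance 4: (x=1, y=0), (x=0, y=1), (x=2, y=1), (x=3, y=2), (x=3, y=6), (x=0, y=7), (x=2, y=7), (x=1, y=8)
  Distance 5: (x=0, y=0), (x=2, y=0), (x=3, y=1), (x=3, y=7), (x=0, y=8), (x=2, y=8), (x=1, y=9)
  Distance 6: (x=3, y=0), (x=3, y=8), (x=2, y=9), (x=1, y=10)
  Distance 7: (x=3, y=9), (x=0, y=10), (x=2, y=10)
  Distance 8: (x=3, y=10)
Total reachable: 43 (grid has 43 open cells total)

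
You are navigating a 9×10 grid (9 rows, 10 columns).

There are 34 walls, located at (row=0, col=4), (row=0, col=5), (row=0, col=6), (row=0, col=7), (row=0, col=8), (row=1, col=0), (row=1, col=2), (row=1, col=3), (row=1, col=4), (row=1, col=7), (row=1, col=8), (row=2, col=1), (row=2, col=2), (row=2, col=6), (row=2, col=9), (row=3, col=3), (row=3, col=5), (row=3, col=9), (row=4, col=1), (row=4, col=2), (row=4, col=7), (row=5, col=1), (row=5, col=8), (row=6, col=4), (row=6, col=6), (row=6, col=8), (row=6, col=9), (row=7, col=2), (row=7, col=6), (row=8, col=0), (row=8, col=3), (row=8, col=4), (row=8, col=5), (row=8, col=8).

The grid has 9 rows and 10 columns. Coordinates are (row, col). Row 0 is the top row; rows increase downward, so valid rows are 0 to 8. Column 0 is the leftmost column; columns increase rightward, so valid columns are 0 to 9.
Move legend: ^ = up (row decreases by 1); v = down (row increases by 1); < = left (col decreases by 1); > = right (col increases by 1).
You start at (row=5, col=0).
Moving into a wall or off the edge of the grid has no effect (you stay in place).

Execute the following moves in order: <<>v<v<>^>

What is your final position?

Start: (row=5, col=0)
  < (left): blocked, stay at (row=5, col=0)
  < (left): blocked, stay at (row=5, col=0)
  > (right): blocked, stay at (row=5, col=0)
  v (down): (row=5, col=0) -> (row=6, col=0)
  < (left): blocked, stay at (row=6, col=0)
  v (down): (row=6, col=0) -> (row=7, col=0)
  < (left): blocked, stay at (row=7, col=0)
  > (right): (row=7, col=0) -> (row=7, col=1)
  ^ (up): (row=7, col=1) -> (row=6, col=1)
  > (right): (row=6, col=1) -> (row=6, col=2)
Final: (row=6, col=2)

Answer: Final position: (row=6, col=2)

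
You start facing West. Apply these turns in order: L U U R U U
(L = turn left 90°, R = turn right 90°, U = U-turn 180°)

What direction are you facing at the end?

Start: West
  L (left (90° counter-clockwise)) -> South
  U (U-turn (180°)) -> North
  U (U-turn (180°)) -> South
  R (right (90° clockwise)) -> West
  U (U-turn (180°)) -> East
  U (U-turn (180°)) -> West
Final: West

Answer: Final heading: West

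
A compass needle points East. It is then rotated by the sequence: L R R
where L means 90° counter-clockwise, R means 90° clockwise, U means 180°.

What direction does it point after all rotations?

Start: East
  L (left (90° counter-clockwise)) -> North
  R (right (90° clockwise)) -> East
  R (right (90° clockwise)) -> South
Final: South

Answer: Final heading: South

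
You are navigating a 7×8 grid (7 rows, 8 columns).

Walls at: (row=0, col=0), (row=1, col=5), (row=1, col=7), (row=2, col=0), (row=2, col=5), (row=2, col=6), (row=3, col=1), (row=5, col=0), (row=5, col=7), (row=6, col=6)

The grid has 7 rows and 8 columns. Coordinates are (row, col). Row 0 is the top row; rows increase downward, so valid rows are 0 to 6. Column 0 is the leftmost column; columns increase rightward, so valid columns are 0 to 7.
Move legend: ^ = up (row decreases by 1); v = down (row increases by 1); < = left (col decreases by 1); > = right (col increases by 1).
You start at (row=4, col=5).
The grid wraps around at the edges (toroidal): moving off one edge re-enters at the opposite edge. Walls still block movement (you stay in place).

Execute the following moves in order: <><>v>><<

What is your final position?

Start: (row=4, col=5)
  < (left): (row=4, col=5) -> (row=4, col=4)
  > (right): (row=4, col=4) -> (row=4, col=5)
  < (left): (row=4, col=5) -> (row=4, col=4)
  > (right): (row=4, col=4) -> (row=4, col=5)
  v (down): (row=4, col=5) -> (row=5, col=5)
  > (right): (row=5, col=5) -> (row=5, col=6)
  > (right): blocked, stay at (row=5, col=6)
  < (left): (row=5, col=6) -> (row=5, col=5)
  < (left): (row=5, col=5) -> (row=5, col=4)
Final: (row=5, col=4)

Answer: Final position: (row=5, col=4)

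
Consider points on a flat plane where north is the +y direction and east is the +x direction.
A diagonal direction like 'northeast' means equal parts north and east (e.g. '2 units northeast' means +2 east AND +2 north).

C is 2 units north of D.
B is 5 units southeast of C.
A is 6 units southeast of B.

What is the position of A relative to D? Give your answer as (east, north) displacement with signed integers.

Answer: A is at (east=11, north=-9) relative to D.

Derivation:
Place D at the origin (east=0, north=0).
  C is 2 units north of D: delta (east=+0, north=+2); C at (east=0, north=2).
  B is 5 units southeast of C: delta (east=+5, north=-5); B at (east=5, north=-3).
  A is 6 units southeast of B: delta (east=+6, north=-6); A at (east=11, north=-9).
Therefore A relative to D: (east=11, north=-9).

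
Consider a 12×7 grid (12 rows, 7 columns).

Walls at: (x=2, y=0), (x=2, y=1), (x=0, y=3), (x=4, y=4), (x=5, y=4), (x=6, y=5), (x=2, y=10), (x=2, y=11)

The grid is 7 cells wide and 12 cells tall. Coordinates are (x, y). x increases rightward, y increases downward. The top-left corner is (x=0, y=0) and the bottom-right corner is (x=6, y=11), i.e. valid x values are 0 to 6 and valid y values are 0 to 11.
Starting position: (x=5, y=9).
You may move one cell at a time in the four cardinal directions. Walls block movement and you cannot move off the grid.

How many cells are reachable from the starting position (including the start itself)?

BFS flood-fill from (x=5, y=9):
  Distance 0: (x=5, y=9)
  Distance 1: (x=5, y=8), (x=4, y=9), (x=6, y=9), (x=5, y=10)
  Distance 2: (x=5, y=7), (x=4, y=8), (x=6, y=8), (x=3, y=9), (x=4, y=10), (x=6, y=10), (x=5, y=11)
  Distance 3: (x=5, y=6), (x=4, y=7), (x=6, y=7), (x=3, y=8), (x=2, y=9), (x=3, y=10), (x=4, y=11), (x=6, y=11)
  Distance 4: (x=5, y=5), (x=4, y=6), (x=6, y=6), (x=3, y=7), (x=2, y=8), (x=1, y=9), (x=3, y=11)
  Distance 5: (x=4, y=5), (x=3, y=6), (x=2, y=7), (x=1, y=8), (x=0, y=9), (x=1, y=10)
  Distance 6: (x=3, y=5), (x=2, y=6), (x=1, y=7), (x=0, y=8), (x=0, y=10), (x=1, y=11)
  Distance 7: (x=3, y=4), (x=2, y=5), (x=1, y=6), (x=0, y=7), (x=0, y=11)
  Distance 8: (x=3, y=3), (x=2, y=4), (x=1, y=5), (x=0, y=6)
  Distance 9: (x=3, y=2), (x=2, y=3), (x=4, y=3), (x=1, y=4), (x=0, y=5)
  Distance 10: (x=3, y=1), (x=2, y=2), (x=4, y=2), (x=1, y=3), (x=5, y=3), (x=0, y=4)
  Distance 11: (x=3, y=0), (x=4, y=1), (x=1, y=2), (x=5, y=2), (x=6, y=3)
  Distance 12: (x=4, y=0), (x=1, y=1), (x=5, y=1), (x=0, y=2), (x=6, y=2), (x=6, y=4)
  Distance 13: (x=1, y=0), (x=5, y=0), (x=0, y=1), (x=6, y=1)
  Distance 14: (x=0, y=0), (x=6, y=0)
Total reachable: 76 (grid has 76 open cells total)

Answer: Reachable cells: 76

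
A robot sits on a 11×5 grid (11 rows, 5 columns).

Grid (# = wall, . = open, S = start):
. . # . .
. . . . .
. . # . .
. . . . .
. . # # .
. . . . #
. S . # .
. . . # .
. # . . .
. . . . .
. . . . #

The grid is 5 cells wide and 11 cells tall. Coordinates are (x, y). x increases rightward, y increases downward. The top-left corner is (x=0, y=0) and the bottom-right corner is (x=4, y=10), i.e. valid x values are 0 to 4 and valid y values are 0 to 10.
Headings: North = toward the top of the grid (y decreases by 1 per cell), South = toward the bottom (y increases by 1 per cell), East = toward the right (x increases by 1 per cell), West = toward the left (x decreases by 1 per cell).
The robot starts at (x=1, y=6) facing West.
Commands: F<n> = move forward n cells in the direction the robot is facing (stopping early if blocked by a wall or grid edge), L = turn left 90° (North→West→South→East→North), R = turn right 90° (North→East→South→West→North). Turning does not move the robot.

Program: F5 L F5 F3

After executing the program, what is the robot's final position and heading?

Start: (x=1, y=6), facing West
  F5: move forward 1/5 (blocked), now at (x=0, y=6)
  L: turn left, now facing South
  F5: move forward 4/5 (blocked), now at (x=0, y=10)
  F3: move forward 0/3 (blocked), now at (x=0, y=10)
Final: (x=0, y=10), facing South

Answer: Final position: (x=0, y=10), facing South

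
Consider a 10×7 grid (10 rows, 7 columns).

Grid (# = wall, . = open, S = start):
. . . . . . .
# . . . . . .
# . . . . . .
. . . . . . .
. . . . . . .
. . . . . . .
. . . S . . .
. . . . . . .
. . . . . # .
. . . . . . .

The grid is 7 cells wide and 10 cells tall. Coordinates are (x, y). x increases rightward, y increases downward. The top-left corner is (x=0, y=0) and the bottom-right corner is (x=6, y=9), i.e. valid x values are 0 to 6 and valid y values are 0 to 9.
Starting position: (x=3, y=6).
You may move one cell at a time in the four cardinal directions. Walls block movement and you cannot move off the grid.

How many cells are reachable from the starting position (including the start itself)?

Answer: Reachable cells: 67

Derivation:
BFS flood-fill from (x=3, y=6):
  Distance 0: (x=3, y=6)
  Distance 1: (x=3, y=5), (x=2, y=6), (x=4, y=6), (x=3, y=7)
  Distance 2: (x=3, y=4), (x=2, y=5), (x=4, y=5), (x=1, y=6), (x=5, y=6), (x=2, y=7), (x=4, y=7), (x=3, y=8)
  Distance 3: (x=3, y=3), (x=2, y=4), (x=4, y=4), (x=1, y=5), (x=5, y=5), (x=0, y=6), (x=6, y=6), (x=1, y=7), (x=5, y=7), (x=2, y=8), (x=4, y=8), (x=3, y=9)
  Distance 4: (x=3, y=2), (x=2, y=3), (x=4, y=3), (x=1, y=4), (x=5, y=4), (x=0, y=5), (x=6, y=5), (x=0, y=7), (x=6, y=7), (x=1, y=8), (x=2, y=9), (x=4, y=9)
  Distance 5: (x=3, y=1), (x=2, y=2), (x=4, y=2), (x=1, y=3), (x=5, y=3), (x=0, y=4), (x=6, y=4), (x=0, y=8), (x=6, y=8), (x=1, y=9), (x=5, y=9)
  Distance 6: (x=3, y=0), (x=2, y=1), (x=4, y=1), (x=1, y=2), (x=5, y=2), (x=0, y=3), (x=6, y=3), (x=0, y=9), (x=6, y=9)
  Distance 7: (x=2, y=0), (x=4, y=0), (x=1, y=1), (x=5, y=1), (x=6, y=2)
  Distance 8: (x=1, y=0), (x=5, y=0), (x=6, y=1)
  Distance 9: (x=0, y=0), (x=6, y=0)
Total reachable: 67 (grid has 67 open cells total)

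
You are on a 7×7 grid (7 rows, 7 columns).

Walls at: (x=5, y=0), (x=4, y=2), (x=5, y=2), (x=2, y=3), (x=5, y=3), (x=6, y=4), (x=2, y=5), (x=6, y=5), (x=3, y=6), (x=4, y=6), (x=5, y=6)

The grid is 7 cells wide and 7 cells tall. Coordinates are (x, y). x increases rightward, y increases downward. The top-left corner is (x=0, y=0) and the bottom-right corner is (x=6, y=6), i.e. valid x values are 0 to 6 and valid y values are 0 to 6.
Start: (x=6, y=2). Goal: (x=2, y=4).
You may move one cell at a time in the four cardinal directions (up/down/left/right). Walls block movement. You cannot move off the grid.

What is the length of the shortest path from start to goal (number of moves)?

Answer: Shortest path length: 8

Derivation:
BFS from (x=6, y=2) until reaching (x=2, y=4):
  Distance 0: (x=6, y=2)
  Distance 1: (x=6, y=1), (x=6, y=3)
  Distance 2: (x=6, y=0), (x=5, y=1)
  Distance 3: (x=4, y=1)
  Distance 4: (x=4, y=0), (x=3, y=1)
  Distance 5: (x=3, y=0), (x=2, y=1), (x=3, y=2)
  Distance 6: (x=2, y=0), (x=1, y=1), (x=2, y=2), (x=3, y=3)
  Distance 7: (x=1, y=0), (x=0, y=1), (x=1, y=2), (x=4, y=3), (x=3, y=4)
  Distance 8: (x=0, y=0), (x=0, y=2), (x=1, y=3), (x=2, y=4), (x=4, y=4), (x=3, y=5)  <- goal reached here
One shortest path (8 moves): (x=6, y=2) -> (x=6, y=1) -> (x=5, y=1) -> (x=4, y=1) -> (x=3, y=1) -> (x=3, y=2) -> (x=3, y=3) -> (x=3, y=4) -> (x=2, y=4)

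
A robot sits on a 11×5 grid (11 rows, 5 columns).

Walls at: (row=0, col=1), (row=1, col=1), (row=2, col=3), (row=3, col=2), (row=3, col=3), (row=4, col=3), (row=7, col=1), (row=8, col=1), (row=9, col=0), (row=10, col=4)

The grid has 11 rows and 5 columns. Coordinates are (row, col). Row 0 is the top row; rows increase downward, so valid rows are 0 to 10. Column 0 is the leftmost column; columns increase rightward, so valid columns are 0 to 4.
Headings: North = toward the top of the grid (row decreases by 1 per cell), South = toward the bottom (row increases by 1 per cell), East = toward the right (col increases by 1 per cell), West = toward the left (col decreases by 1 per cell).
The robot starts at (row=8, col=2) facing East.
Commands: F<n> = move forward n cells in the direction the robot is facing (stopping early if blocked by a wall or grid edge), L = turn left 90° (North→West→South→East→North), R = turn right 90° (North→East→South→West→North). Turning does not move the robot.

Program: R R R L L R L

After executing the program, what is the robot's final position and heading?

Answer: Final position: (row=8, col=2), facing South

Derivation:
Start: (row=8, col=2), facing East
  R: turn right, now facing South
  R: turn right, now facing West
  R: turn right, now facing North
  L: turn left, now facing West
  L: turn left, now facing South
  R: turn right, now facing West
  L: turn left, now facing South
Final: (row=8, col=2), facing South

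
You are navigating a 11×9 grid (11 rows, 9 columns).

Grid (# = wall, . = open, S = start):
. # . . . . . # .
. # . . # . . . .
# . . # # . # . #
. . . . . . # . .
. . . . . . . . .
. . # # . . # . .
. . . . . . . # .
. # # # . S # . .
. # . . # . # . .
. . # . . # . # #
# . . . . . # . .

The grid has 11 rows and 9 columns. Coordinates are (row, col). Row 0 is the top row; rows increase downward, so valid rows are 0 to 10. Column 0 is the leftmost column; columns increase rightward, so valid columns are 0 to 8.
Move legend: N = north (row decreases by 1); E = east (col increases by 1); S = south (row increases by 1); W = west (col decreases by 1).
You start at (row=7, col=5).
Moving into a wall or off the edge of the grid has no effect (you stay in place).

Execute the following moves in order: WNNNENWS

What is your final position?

Start: (row=7, col=5)
  W (west): (row=7, col=5) -> (row=7, col=4)
  N (north): (row=7, col=4) -> (row=6, col=4)
  N (north): (row=6, col=4) -> (row=5, col=4)
  N (north): (row=5, col=4) -> (row=4, col=4)
  E (east): (row=4, col=4) -> (row=4, col=5)
  N (north): (row=4, col=5) -> (row=3, col=5)
  W (west): (row=3, col=5) -> (row=3, col=4)
  S (south): (row=3, col=4) -> (row=4, col=4)
Final: (row=4, col=4)

Answer: Final position: (row=4, col=4)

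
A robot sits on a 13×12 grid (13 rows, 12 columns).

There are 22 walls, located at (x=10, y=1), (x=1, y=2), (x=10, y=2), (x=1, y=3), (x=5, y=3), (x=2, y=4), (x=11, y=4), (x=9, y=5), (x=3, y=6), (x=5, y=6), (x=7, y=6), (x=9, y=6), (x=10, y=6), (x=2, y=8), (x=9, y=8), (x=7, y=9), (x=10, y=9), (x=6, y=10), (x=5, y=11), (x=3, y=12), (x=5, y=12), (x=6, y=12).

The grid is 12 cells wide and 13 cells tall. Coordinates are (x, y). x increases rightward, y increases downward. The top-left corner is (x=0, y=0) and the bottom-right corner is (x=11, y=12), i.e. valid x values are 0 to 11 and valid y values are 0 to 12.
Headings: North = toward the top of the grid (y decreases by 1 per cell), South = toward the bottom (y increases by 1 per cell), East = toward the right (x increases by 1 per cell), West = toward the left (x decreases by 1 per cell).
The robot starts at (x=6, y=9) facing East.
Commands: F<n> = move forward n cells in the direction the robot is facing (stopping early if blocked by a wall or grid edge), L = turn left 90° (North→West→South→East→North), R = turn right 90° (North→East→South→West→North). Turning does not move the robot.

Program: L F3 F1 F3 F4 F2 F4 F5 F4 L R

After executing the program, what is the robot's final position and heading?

Start: (x=6, y=9), facing East
  L: turn left, now facing North
  F3: move forward 3, now at (x=6, y=6)
  F1: move forward 1, now at (x=6, y=5)
  F3: move forward 3, now at (x=6, y=2)
  F4: move forward 2/4 (blocked), now at (x=6, y=0)
  F2: move forward 0/2 (blocked), now at (x=6, y=0)
  F4: move forward 0/4 (blocked), now at (x=6, y=0)
  F5: move forward 0/5 (blocked), now at (x=6, y=0)
  F4: move forward 0/4 (blocked), now at (x=6, y=0)
  L: turn left, now facing West
  R: turn right, now facing North
Final: (x=6, y=0), facing North

Answer: Final position: (x=6, y=0), facing North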